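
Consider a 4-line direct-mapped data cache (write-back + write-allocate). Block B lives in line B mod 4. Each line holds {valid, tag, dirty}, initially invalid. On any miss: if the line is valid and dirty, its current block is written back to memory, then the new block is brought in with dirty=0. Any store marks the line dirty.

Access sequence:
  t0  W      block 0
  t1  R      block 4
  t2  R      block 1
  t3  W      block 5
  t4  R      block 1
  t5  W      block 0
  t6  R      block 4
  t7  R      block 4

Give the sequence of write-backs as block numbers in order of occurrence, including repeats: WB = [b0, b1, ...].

WB = [0, 5, 0]

0: W B0 -> L0 miss  d=D]
1: R B4 -> L0 miss wb->B0  d=-]
2: R B1 -> L1 miss  d=-]
3: W B5 -> L1 miss  d=D]
4: R B1 -> L1 miss wb->B5  d=-]
5: W B0 -> L0 miss  d=D]
6: R B4 -> L0 miss wb->B0  d=-]
7: R B4 -> L0 hit  d=-]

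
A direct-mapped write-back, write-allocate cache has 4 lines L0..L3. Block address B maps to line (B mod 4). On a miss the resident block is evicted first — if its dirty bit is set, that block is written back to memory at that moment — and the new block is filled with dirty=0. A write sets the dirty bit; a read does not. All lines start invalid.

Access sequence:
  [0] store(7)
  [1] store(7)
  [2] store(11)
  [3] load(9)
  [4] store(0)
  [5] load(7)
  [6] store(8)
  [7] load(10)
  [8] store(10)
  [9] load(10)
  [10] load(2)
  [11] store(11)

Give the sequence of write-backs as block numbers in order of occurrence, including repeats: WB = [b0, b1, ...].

0: W B7 -> L3 miss  d=D]
1: W B7 -> L3 hit  d=D]
2: W B11 -> L3 miss wb->B7  d=D]
3: R B9 -> L1 miss  d=-]
4: W B0 -> L0 miss  d=D]
5: R B7 -> L3 miss wb->B11  d=-]
6: W B8 -> L0 miss wb->B0  d=D]
7: R B10 -> L2 miss  d=-]
8: W B10 -> L2 hit  d=D]
9: R B10 -> L2 hit  d=D]
10: R B2 -> L2 miss wb->B10  d=-]
11: W B11 -> L3 miss  d=D]

WB = [7, 11, 0, 10]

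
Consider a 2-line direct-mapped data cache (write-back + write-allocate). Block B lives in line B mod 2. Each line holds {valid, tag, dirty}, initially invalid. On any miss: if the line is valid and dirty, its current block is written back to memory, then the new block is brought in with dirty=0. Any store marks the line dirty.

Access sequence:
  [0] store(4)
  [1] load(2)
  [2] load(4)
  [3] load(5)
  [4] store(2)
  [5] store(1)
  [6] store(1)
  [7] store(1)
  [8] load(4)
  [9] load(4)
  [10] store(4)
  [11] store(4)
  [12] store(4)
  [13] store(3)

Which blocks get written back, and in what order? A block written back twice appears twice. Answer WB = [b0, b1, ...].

0: W B4 -> L0 miss  d=D]
1: R B2 -> L0 miss wb->B4  d=-]
2: R B4 -> L0 miss  d=-]
3: R B5 -> L1 miss  d=-]
4: W B2 -> L0 miss  d=D]
5: W B1 -> L1 miss  d=D]
6: W B1 -> L1 hit  d=D]
7: W B1 -> L1 hit  d=D]
8: R B4 -> L0 miss wb->B2  d=-]
9: R B4 -> L0 hit  d=-]
10: W B4 -> L0 hit  d=D]
11: W B4 -> L0 hit  d=D]
12: W B4 -> L0 hit  d=D]
13: W B3 -> L1 miss wb->B1  d=D]

WB = [4, 2, 1]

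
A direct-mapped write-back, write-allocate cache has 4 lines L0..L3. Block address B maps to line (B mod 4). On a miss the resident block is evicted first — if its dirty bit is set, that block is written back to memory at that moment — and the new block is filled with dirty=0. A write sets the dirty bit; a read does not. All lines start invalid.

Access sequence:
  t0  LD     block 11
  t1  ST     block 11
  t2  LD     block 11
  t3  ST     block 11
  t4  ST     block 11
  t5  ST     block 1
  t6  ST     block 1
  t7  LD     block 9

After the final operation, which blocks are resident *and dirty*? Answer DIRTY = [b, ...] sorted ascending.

DIRTY = [11]

0: R B11 → L3 miss [-]
1: W B11 → L3 hit [D]
2: R B11 → L3 hit [D]
3: W B11 → L3 hit [D]
4: W B11 → L3 hit [D]
5: W B1 → L1 miss [D]
6: W B1 → L1 hit [D]
7: R B9 → L1 miss wb→B1 [-]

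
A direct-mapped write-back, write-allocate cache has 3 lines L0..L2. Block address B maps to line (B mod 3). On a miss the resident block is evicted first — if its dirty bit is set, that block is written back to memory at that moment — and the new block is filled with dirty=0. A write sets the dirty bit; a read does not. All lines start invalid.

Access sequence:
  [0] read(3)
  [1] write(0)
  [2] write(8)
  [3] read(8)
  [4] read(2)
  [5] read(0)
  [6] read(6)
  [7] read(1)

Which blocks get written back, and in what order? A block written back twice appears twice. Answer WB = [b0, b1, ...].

0: R B3 -> L0 miss  d=-]
1: W B0 -> L0 miss  d=D]
2: W B8 -> L2 miss  d=D]
3: R B8 -> L2 hit  d=D]
4: R B2 -> L2 miss wb->B8  d=-]
5: R B0 -> L0 hit  d=D]
6: R B6 -> L0 miss wb->B0  d=-]
7: R B1 -> L1 miss  d=-]

WB = [8, 0]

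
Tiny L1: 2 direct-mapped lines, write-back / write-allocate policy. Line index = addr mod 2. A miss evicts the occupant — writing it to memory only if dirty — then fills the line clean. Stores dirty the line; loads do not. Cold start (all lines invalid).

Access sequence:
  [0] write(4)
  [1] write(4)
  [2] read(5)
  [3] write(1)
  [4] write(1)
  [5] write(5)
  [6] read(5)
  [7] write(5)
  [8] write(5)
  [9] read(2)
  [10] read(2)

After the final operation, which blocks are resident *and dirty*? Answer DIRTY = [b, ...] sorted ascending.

0: W B4 -> L0 miss  d=D]
1: W B4 -> L0 hit  d=D]
2: R B5 -> L1 miss  d=-]
3: W B1 -> L1 miss  d=D]
4: W B1 -> L1 hit  d=D]
5: W B5 -> L1 miss wb->B1  d=D]
6: R B5 -> L1 hit  d=D]
7: W B5 -> L1 hit  d=D]
8: W B5 -> L1 hit  d=D]
9: R B2 -> L0 miss wb->B4  d=-]
10: R B2 -> L0 hit  d=-]

DIRTY = [5]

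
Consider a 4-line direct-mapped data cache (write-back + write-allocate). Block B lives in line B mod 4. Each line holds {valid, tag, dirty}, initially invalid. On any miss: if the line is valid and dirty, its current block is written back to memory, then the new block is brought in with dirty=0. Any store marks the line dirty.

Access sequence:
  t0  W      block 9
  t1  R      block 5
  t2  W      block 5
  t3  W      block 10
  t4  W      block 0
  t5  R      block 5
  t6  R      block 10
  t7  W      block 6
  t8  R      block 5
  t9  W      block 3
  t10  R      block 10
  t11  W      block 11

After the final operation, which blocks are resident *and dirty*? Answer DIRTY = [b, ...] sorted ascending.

0: W B9 → L1 miss [D]
1: R B5 → L1 miss wb→B9 [-]
2: W B5 → L1 hit [D]
3: W B10 → L2 miss [D]
4: W B0 → L0 miss [D]
5: R B5 → L1 hit [D]
6: R B10 → L2 hit [D]
7: W B6 → L2 miss wb→B10 [D]
8: R B5 → L1 hit [D]
9: W B3 → L3 miss [D]
10: R B10 → L2 miss wb→B6 [-]
11: W B11 → L3 miss wb→B3 [D]

DIRTY = [0, 5, 11]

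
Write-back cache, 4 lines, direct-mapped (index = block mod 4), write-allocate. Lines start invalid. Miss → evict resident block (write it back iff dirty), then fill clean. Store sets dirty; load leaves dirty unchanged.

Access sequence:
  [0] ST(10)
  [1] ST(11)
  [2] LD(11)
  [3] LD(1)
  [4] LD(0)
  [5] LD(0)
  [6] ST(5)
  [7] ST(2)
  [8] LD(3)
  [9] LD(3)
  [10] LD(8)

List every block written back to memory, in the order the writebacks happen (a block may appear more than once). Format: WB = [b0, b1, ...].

0: W B10 → L2 miss [D]
1: W B11 → L3 miss [D]
2: R B11 → L3 hit [D]
3: R B1 → L1 miss [-]
4: R B0 → L0 miss [-]
5: R B0 → L0 hit [-]
6: W B5 → L1 miss [D]
7: W B2 → L2 miss wb→B10 [D]
8: R B3 → L3 miss wb→B11 [-]
9: R B3 → L3 hit [-]
10: R B8 → L0 miss [-]

WB = [10, 11]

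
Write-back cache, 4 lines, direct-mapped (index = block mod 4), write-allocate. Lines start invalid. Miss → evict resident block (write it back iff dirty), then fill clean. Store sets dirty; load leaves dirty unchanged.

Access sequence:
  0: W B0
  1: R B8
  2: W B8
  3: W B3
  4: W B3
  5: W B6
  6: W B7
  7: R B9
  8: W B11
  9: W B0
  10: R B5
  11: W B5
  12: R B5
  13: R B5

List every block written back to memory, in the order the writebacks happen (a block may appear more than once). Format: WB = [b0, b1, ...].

0: W B0 -> L0 miss  d=D]
1: R B8 -> L0 miss wb->B0  d=-]
2: W B8 -> L0 hit  d=D]
3: W B3 -> L3 miss  d=D]
4: W B3 -> L3 hit  d=D]
5: W B6 -> L2 miss  d=D]
6: W B7 -> L3 miss wb->B3  d=D]
7: R B9 -> L1 miss  d=-]
8: W B11 -> L3 miss wb->B7  d=D]
9: W B0 -> L0 miss wb->B8  d=D]
10: R B5 -> L1 miss  d=-]
11: W B5 -> L1 hit  d=D]
12: R B5 -> L1 hit  d=D]
13: R B5 -> L1 hit  d=D]

WB = [0, 3, 7, 8]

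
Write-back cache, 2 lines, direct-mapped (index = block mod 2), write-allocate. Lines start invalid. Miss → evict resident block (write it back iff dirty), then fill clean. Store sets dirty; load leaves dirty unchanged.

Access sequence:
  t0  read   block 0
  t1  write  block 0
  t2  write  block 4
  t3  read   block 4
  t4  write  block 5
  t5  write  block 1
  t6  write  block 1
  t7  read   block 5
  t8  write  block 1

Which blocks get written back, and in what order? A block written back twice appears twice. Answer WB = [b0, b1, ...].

0: R B0 → L0 miss [-]
1: W B0 → L0 hit [D]
2: W B4 → L0 miss wb→B0 [D]
3: R B4 → L0 hit [D]
4: W B5 → L1 miss [D]
5: W B1 → L1 miss wb→B5 [D]
6: W B1 → L1 hit [D]
7: R B5 → L1 miss wb→B1 [-]
8: W B1 → L1 miss [D]

WB = [0, 5, 1]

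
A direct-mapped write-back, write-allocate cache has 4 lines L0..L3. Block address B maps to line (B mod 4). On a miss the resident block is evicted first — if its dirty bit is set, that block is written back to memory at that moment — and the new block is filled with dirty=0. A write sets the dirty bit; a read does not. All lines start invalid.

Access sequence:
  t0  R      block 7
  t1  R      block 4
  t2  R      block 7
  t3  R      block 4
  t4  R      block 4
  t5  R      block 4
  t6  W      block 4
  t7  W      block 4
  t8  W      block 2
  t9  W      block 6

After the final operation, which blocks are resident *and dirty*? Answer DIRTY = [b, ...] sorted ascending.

DIRTY = [4, 6]

  0 | R B7 → L3 miss [-]
  1 | R B4 → L0 miss [-]
  2 | R B7 → L3 hit [-]
  3 | R B4 → L0 hit [-]
  4 | R B4 → L0 hit [-]
  5 | R B4 → L0 hit [-]
  6 | W B4 → L0 hit [D]
  7 | W B4 → L0 hit [D]
  8 | W B2 → L2 miss [D]
  9 | W B6 → L2 miss wb→B2 [D]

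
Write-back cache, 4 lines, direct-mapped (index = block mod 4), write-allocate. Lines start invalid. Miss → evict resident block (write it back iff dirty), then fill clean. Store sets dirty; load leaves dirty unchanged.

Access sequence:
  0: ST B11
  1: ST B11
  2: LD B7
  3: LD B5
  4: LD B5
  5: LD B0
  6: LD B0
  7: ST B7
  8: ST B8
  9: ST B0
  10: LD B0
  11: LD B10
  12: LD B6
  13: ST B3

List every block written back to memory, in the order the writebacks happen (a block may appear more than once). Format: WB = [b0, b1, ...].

0: W B11 → L3 miss [D]
1: W B11 → L3 hit [D]
2: R B7 → L3 miss wb→B11 [-]
3: R B5 → L1 miss [-]
4: R B5 → L1 hit [-]
5: R B0 → L0 miss [-]
6: R B0 → L0 hit [-]
7: W B7 → L3 hit [D]
8: W B8 → L0 miss [D]
9: W B0 → L0 miss wb→B8 [D]
10: R B0 → L0 hit [D]
11: R B10 → L2 miss [-]
12: R B6 → L2 miss [-]
13: W B3 → L3 miss wb→B7 [D]

WB = [11, 8, 7]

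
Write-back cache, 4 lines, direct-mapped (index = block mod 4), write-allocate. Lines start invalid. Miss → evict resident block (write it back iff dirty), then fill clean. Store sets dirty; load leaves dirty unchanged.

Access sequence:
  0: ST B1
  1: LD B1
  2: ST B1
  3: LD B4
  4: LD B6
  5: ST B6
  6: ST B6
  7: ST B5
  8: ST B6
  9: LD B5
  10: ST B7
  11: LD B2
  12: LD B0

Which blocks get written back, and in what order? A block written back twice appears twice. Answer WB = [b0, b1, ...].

0: W B1 -> L1 miss  d=D]
1: R B1 -> L1 hit  d=D]
2: W B1 -> L1 hit  d=D]
3: R B4 -> L0 miss  d=-]
4: R B6 -> L2 miss  d=-]
5: W B6 -> L2 hit  d=D]
6: W B6 -> L2 hit  d=D]
7: W B5 -> L1 miss wb->B1  d=D]
8: W B6 -> L2 hit  d=D]
9: R B5 -> L1 hit  d=D]
10: W B7 -> L3 miss  d=D]
11: R B2 -> L2 miss wb->B6  d=-]
12: R B0 -> L0 miss  d=-]

WB = [1, 6]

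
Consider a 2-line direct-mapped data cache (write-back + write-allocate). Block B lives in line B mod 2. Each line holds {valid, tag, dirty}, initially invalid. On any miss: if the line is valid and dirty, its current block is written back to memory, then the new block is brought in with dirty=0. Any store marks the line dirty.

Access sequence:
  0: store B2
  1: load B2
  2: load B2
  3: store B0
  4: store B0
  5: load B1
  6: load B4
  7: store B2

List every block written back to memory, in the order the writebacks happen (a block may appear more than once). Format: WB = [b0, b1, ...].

0: W B2 → L0 miss [D]
1: R B2 → L0 hit [D]
2: R B2 → L0 hit [D]
3: W B0 → L0 miss wb→B2 [D]
4: W B0 → L0 hit [D]
5: R B1 → L1 miss [-]
6: R B4 → L0 miss wb→B0 [-]
7: W B2 → L0 miss [D]

WB = [2, 0]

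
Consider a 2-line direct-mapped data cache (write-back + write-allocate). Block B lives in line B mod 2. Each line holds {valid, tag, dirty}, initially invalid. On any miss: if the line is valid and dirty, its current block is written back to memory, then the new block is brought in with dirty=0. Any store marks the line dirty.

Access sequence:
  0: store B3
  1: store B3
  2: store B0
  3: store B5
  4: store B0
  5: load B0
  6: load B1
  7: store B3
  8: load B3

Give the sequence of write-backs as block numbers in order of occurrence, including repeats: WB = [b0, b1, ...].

WB = [3, 5]

  0 | W B3 → L1 miss [D]
  1 | W B3 → L1 hit [D]
  2 | W B0 → L0 miss [D]
  3 | W B5 → L1 miss wb→B3 [D]
  4 | W B0 → L0 hit [D]
  5 | R B0 → L0 hit [D]
  6 | R B1 → L1 miss wb→B5 [-]
  7 | W B3 → L1 miss [D]
  8 | R B3 → L1 hit [D]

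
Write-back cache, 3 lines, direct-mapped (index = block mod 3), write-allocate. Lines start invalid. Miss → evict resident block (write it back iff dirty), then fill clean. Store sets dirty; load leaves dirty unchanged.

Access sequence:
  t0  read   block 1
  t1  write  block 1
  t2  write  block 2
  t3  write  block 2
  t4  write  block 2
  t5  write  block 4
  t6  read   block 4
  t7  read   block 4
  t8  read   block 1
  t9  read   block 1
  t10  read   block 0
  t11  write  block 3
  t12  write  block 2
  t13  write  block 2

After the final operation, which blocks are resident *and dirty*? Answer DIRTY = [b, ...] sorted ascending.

DIRTY = [2, 3]

0: R B1 -> L1 miss  d=-]
1: W B1 -> L1 hit  d=D]
2: W B2 -> L2 miss  d=D]
3: W B2 -> L2 hit  d=D]
4: W B2 -> L2 hit  d=D]
5: W B4 -> L1 miss wb->B1  d=D]
6: R B4 -> L1 hit  d=D]
7: R B4 -> L1 hit  d=D]
8: R B1 -> L1 miss wb->B4  d=-]
9: R B1 -> L1 hit  d=-]
10: R B0 -> L0 miss  d=-]
11: W B3 -> L0 miss  d=D]
12: W B2 -> L2 hit  d=D]
13: W B2 -> L2 hit  d=D]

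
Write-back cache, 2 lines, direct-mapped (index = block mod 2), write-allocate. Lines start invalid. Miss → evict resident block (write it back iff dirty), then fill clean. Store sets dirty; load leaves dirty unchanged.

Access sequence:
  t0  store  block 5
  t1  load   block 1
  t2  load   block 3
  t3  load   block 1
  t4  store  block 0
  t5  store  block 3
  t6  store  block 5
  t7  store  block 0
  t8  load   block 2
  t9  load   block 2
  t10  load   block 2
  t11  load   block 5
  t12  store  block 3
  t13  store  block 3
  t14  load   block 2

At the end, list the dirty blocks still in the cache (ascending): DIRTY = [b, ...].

DIRTY = [3]

  0 | W B5 → L1 miss [D]
  1 | R B1 → L1 miss wb→B5 [-]
  2 | R B3 → L1 miss [-]
  3 | R B1 → L1 miss [-]
  4 | W B0 → L0 miss [D]
  5 | W B3 → L1 miss [D]
  6 | W B5 → L1 miss wb→B3 [D]
  7 | W B0 → L0 hit [D]
  8 | R B2 → L0 miss wb→B0 [-]
  9 | R B2 → L0 hit [-]
  10 | R B2 → L0 hit [-]
  11 | R B5 → L1 hit [D]
  12 | W B3 → L1 miss wb→B5 [D]
  13 | W B3 → L1 hit [D]
  14 | R B2 → L0 hit [-]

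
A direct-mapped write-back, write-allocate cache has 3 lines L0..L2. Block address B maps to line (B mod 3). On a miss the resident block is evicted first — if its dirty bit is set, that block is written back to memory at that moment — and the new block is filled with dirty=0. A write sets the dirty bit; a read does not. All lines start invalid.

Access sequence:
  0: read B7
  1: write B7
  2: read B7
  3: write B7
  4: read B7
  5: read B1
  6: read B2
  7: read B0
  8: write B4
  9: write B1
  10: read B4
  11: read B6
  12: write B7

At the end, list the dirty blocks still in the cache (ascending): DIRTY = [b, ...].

0: R B7 → L1 miss [-]
1: W B7 → L1 hit [D]
2: R B7 → L1 hit [D]
3: W B7 → L1 hit [D]
4: R B7 → L1 hit [D]
5: R B1 → L1 miss wb→B7 [-]
6: R B2 → L2 miss [-]
7: R B0 → L0 miss [-]
8: W B4 → L1 miss [D]
9: W B1 → L1 miss wb→B4 [D]
10: R B4 → L1 miss wb→B1 [-]
11: R B6 → L0 miss [-]
12: W B7 → L1 miss [D]

DIRTY = [7]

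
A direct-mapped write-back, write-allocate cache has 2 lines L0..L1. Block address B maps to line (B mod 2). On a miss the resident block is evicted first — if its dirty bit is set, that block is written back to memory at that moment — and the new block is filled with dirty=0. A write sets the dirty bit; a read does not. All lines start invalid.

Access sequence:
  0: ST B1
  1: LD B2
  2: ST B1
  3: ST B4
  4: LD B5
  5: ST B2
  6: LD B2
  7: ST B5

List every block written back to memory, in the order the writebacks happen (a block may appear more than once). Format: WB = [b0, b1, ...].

  0 | W B1 → L1 miss [D]
  1 | R B2 → L0 miss [-]
  2 | W B1 → L1 hit [D]
  3 | W B4 → L0 miss [D]
  4 | R B5 → L1 miss wb→B1 [-]
  5 | W B2 → L0 miss wb→B4 [D]
  6 | R B2 → L0 hit [D]
  7 | W B5 → L1 hit [D]

WB = [1, 4]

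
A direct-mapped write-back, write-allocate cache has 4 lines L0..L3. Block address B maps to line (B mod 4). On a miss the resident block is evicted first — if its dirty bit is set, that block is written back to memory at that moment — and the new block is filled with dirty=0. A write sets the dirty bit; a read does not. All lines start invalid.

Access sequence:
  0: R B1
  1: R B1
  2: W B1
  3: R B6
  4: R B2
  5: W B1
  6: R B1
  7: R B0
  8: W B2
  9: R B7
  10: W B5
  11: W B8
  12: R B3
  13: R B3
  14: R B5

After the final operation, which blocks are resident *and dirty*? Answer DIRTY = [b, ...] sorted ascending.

DIRTY = [2, 5, 8]

  0 | R B1 → L1 miss [-]
  1 | R B1 → L1 hit [-]
  2 | W B1 → L1 hit [D]
  3 | R B6 → L2 miss [-]
  4 | R B2 → L2 miss [-]
  5 | W B1 → L1 hit [D]
  6 | R B1 → L1 hit [D]
  7 | R B0 → L0 miss [-]
  8 | W B2 → L2 hit [D]
  9 | R B7 → L3 miss [-]
  10 | W B5 → L1 miss wb→B1 [D]
  11 | W B8 → L0 miss [D]
  12 | R B3 → L3 miss [-]
  13 | R B3 → L3 hit [-]
  14 | R B5 → L1 hit [D]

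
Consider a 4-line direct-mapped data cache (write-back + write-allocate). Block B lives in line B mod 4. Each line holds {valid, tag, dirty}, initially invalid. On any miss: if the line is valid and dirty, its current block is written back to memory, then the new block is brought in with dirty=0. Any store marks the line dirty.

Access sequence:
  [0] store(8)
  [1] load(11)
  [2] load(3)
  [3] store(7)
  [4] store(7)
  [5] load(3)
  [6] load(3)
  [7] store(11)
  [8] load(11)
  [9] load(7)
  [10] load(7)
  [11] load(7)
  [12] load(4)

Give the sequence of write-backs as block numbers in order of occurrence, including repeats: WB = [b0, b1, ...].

  0 | W B8 → L0 miss [D]
  1 | R B11 → L3 miss [-]
  2 | R B3 → L3 miss [-]
  3 | W B7 → L3 miss [D]
  4 | W B7 → L3 hit [D]
  5 | R B3 → L3 miss wb→B7 [-]
  6 | R B3 → L3 hit [-]
  7 | W B11 → L3 miss [D]
  8 | R B11 → L3 hit [D]
  9 | R B7 → L3 miss wb→B11 [-]
  10 | R B7 → L3 hit [-]
  11 | R B7 → L3 hit [-]
  12 | R B4 → L0 miss wb→B8 [-]

WB = [7, 11, 8]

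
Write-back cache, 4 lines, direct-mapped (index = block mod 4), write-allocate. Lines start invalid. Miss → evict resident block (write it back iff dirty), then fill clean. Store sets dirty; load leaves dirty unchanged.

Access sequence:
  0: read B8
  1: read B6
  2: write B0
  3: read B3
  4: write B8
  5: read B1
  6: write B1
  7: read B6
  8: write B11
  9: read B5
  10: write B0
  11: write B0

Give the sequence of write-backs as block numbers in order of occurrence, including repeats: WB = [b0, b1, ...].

WB = [0, 1, 8]

0: R B8 -> L0 miss  d=-]
1: R B6 -> L2 miss  d=-]
2: W B0 -> L0 miss  d=D]
3: R B3 -> L3 miss  d=-]
4: W B8 -> L0 miss wb->B0  d=D]
5: R B1 -> L1 miss  d=-]
6: W B1 -> L1 hit  d=D]
7: R B6 -> L2 hit  d=-]
8: W B11 -> L3 miss  d=D]
9: R B5 -> L1 miss wb->B1  d=-]
10: W B0 -> L0 miss wb->B8  d=D]
11: W B0 -> L0 hit  d=D]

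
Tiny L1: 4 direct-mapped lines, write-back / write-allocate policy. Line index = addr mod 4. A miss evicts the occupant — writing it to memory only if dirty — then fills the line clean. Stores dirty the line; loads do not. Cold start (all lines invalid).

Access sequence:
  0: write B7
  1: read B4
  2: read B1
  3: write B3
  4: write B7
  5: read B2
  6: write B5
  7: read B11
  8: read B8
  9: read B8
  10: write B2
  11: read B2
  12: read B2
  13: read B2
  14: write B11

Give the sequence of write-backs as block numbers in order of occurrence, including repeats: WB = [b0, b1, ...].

  0 | W B7 → L3 miss [D]
  1 | R B4 → L0 miss [-]
  2 | R B1 → L1 miss [-]
  3 | W B3 → L3 miss wb→B7 [D]
  4 | W B7 → L3 miss wb→B3 [D]
  5 | R B2 → L2 miss [-]
  6 | W B5 → L1 miss [D]
  7 | R B11 → L3 miss wb→B7 [-]
  8 | R B8 → L0 miss [-]
  9 | R B8 → L0 hit [-]
  10 | W B2 → L2 hit [D]
  11 | R B2 → L2 hit [D]
  12 | R B2 → L2 hit [D]
  13 | R B2 → L2 hit [D]
  14 | W B11 → L3 hit [D]

WB = [7, 3, 7]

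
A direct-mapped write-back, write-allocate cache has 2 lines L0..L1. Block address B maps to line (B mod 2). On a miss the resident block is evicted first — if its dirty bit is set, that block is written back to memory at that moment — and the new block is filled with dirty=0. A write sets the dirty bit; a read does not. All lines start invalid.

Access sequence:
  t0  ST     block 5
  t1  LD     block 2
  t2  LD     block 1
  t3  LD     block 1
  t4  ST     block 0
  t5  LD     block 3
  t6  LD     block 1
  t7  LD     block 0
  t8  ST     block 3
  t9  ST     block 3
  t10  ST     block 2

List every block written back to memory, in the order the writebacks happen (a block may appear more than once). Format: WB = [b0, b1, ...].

WB = [5, 0]

0: W B5 → L1 miss [D]
1: R B2 → L0 miss [-]
2: R B1 → L1 miss wb→B5 [-]
3: R B1 → L1 hit [-]
4: W B0 → L0 miss [D]
5: R B3 → L1 miss [-]
6: R B1 → L1 miss [-]
7: R B0 → L0 hit [D]
8: W B3 → L1 miss [D]
9: W B3 → L1 hit [D]
10: W B2 → L0 miss wb→B0 [D]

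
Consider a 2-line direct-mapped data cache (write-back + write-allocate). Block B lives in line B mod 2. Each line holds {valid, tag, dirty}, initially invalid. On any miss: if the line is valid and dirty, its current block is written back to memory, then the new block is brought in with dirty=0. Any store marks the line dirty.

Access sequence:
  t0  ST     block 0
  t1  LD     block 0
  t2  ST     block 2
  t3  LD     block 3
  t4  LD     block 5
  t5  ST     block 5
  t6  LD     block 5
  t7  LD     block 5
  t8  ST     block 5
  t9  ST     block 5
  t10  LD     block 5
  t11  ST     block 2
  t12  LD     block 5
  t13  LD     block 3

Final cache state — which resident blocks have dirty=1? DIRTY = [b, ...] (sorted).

0: W B0 -> L0 miss  d=D]
1: R B0 -> L0 hit  d=D]
2: W B2 -> L0 miss wb->B0  d=D]
3: R B3 -> L1 miss  d=-]
4: R B5 -> L1 miss  d=-]
5: W B5 -> L1 hit  d=D]
6: R B5 -> L1 hit  d=D]
7: R B5 -> L1 hit  d=D]
8: W B5 -> L1 hit  d=D]
9: W B5 -> L1 hit  d=D]
10: R B5 -> L1 hit  d=D]
11: W B2 -> L0 hit  d=D]
12: R B5 -> L1 hit  d=D]
13: R B3 -> L1 miss wb->B5  d=-]

DIRTY = [2]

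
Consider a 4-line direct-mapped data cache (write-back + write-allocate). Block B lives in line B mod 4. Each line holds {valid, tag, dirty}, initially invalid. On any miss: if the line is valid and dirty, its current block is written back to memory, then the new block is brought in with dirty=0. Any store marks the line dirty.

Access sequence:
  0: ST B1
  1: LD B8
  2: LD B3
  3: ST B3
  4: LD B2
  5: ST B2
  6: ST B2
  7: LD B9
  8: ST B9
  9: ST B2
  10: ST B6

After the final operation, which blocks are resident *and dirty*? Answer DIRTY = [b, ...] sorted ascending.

DIRTY = [3, 6, 9]

0: W B1 -> L1 miss  d=D]
1: R B8 -> L0 miss  d=-]
2: R B3 -> L3 miss  d=-]
3: W B3 -> L3 hit  d=D]
4: R B2 -> L2 miss  d=-]
5: W B2 -> L2 hit  d=D]
6: W B2 -> L2 hit  d=D]
7: R B9 -> L1 miss wb->B1  d=-]
8: W B9 -> L1 hit  d=D]
9: W B2 -> L2 hit  d=D]
10: W B6 -> L2 miss wb->B2  d=D]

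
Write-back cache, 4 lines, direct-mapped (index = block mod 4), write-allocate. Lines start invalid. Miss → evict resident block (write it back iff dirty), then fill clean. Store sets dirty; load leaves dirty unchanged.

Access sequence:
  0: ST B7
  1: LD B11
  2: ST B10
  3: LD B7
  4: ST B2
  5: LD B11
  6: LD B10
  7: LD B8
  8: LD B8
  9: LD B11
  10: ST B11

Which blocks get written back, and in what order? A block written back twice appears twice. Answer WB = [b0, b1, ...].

0: W B7 → L3 miss [D]
1: R B11 → L3 miss wb→B7 [-]
2: W B10 → L2 miss [D]
3: R B7 → L3 miss [-]
4: W B2 → L2 miss wb→B10 [D]
5: R B11 → L3 miss [-]
6: R B10 → L2 miss wb→B2 [-]
7: R B8 → L0 miss [-]
8: R B8 → L0 hit [-]
9: R B11 → L3 hit [-]
10: W B11 → L3 hit [D]

WB = [7, 10, 2]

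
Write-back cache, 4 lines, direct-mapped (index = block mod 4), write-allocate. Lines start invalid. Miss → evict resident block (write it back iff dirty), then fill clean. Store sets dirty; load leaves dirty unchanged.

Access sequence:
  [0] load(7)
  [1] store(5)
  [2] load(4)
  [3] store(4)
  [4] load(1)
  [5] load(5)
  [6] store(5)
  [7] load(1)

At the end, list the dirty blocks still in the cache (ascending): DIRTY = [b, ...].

0: R B7 → L3 miss [-]
1: W B5 → L1 miss [D]
2: R B4 → L0 miss [-]
3: W B4 → L0 hit [D]
4: R B1 → L1 miss wb→B5 [-]
5: R B5 → L1 miss [-]
6: W B5 → L1 hit [D]
7: R B1 → L1 miss wb→B5 [-]

DIRTY = [4]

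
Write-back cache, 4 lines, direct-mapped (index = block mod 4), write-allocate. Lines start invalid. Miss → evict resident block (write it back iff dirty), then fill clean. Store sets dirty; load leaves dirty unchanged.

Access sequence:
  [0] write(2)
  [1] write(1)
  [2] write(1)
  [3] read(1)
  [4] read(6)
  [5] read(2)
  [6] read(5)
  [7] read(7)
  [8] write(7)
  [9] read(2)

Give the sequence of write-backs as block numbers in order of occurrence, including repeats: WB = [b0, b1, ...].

  0 | W B2 → L2 miss [D]
  1 | W B1 → L1 miss [D]
  2 | W B1 → L1 hit [D]
  3 | R B1 → L1 hit [D]
  4 | R B6 → L2 miss wb→B2 [-]
  5 | R B2 → L2 miss [-]
  6 | R B5 → L1 miss wb→B1 [-]
  7 | R B7 → L3 miss [-]
  8 | W B7 → L3 hit [D]
  9 | R B2 → L2 hit [-]

WB = [2, 1]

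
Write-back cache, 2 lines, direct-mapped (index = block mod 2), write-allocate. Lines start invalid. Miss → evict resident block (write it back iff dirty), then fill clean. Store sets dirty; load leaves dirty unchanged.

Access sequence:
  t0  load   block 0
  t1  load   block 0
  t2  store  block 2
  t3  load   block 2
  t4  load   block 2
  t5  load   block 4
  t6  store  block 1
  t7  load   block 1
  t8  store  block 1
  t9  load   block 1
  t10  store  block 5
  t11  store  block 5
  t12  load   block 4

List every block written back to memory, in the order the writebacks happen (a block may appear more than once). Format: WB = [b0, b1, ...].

WB = [2, 1]

  0 | R B0 → L0 miss [-]
  1 | R B0 → L0 hit [-]
  2 | W B2 → L0 miss [D]
  3 | R B2 → L0 hit [D]
  4 | R B2 → L0 hit [D]
  5 | R B4 → L0 miss wb→B2 [-]
  6 | W B1 → L1 miss [D]
  7 | R B1 → L1 hit [D]
  8 | W B1 → L1 hit [D]
  9 | R B1 → L1 hit [D]
  10 | W B5 → L1 miss wb→B1 [D]
  11 | W B5 → L1 hit [D]
  12 | R B4 → L0 hit [-]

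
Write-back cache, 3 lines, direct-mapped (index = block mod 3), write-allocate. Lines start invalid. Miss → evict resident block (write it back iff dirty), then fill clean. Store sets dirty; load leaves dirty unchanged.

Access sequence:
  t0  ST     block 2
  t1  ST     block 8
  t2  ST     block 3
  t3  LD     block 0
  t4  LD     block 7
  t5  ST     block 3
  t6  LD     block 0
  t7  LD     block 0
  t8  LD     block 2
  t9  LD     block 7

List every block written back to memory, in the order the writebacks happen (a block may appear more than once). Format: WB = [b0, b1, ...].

  0 | W B2 → L2 miss [D]
  1 | W B8 → L2 miss wb→B2 [D]
  2 | W B3 → L0 miss [D]
  3 | R B0 → L0 miss wb→B3 [-]
  4 | R B7 → L1 miss [-]
  5 | W B3 → L0 miss [D]
  6 | R B0 → L0 miss wb→B3 [-]
  7 | R B0 → L0 hit [-]
  8 | R B2 → L2 miss wb→B8 [-]
  9 | R B7 → L1 hit [-]

WB = [2, 3, 3, 8]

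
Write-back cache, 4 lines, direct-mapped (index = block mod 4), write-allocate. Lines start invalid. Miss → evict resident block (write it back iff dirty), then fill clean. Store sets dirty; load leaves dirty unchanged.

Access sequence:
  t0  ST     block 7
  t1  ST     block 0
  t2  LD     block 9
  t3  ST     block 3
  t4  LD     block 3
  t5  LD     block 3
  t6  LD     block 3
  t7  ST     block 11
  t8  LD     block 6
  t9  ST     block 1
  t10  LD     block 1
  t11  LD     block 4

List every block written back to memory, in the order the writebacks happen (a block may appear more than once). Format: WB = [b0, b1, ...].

0: W B7 → L3 miss [D]
1: W B0 → L0 miss [D]
2: R B9 → L1 miss [-]
3: W B3 → L3 miss wb→B7 [D]
4: R B3 → L3 hit [D]
5: R B3 → L3 hit [D]
6: R B3 → L3 hit [D]
7: W B11 → L3 miss wb→B3 [D]
8: R B6 → L2 miss [-]
9: W B1 → L1 miss [D]
10: R B1 → L1 hit [D]
11: R B4 → L0 miss wb→B0 [-]

WB = [7, 3, 0]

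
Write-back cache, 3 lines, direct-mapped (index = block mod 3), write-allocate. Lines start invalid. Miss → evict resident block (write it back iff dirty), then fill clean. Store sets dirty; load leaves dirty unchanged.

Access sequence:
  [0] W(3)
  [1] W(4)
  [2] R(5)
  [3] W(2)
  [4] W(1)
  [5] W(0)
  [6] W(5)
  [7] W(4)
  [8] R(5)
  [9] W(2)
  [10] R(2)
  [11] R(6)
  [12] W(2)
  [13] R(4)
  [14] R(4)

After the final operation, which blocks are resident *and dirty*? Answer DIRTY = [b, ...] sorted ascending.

DIRTY = [2, 4]

  0 | W B3 → L0 miss [D]
  1 | W B4 → L1 miss [D]
  2 | R B5 → L2 miss [-]
  3 | W B2 → L2 miss [D]
  4 | W B1 → L1 miss wb→B4 [D]
  5 | W B0 → L0 miss wb→B3 [D]
  6 | W B5 → L2 miss wb→B2 [D]
  7 | W B4 → L1 miss wb→B1 [D]
  8 | R B5 → L2 hit [D]
  9 | W B2 → L2 miss wb→B5 [D]
  10 | R B2 → L2 hit [D]
  11 | R B6 → L0 miss wb→B0 [-]
  12 | W B2 → L2 hit [D]
  13 | R B4 → L1 hit [D]
  14 | R B4 → L1 hit [D]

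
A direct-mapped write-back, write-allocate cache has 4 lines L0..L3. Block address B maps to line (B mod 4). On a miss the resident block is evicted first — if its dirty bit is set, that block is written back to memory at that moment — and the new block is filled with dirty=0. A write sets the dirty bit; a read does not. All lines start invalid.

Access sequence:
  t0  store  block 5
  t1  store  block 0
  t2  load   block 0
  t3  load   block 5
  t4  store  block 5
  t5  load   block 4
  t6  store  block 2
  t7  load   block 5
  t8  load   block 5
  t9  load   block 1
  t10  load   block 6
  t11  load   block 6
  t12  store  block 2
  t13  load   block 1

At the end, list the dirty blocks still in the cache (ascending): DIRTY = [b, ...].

  0 | W B5 → L1 miss [D]
  1 | W B0 → L0 miss [D]
  2 | R B0 → L0 hit [D]
  3 | R B5 → L1 hit [D]
  4 | W B5 → L1 hit [D]
  5 | R B4 → L0 miss wb→B0 [-]
  6 | W B2 → L2 miss [D]
  7 | R B5 → L1 hit [D]
  8 | R B5 → L1 hit [D]
  9 | R B1 → L1 miss wb→B5 [-]
  10 | R B6 → L2 miss wb→B2 [-]
  11 | R B6 → L2 hit [-]
  12 | W B2 → L2 miss [D]
  13 | R B1 → L1 hit [-]

DIRTY = [2]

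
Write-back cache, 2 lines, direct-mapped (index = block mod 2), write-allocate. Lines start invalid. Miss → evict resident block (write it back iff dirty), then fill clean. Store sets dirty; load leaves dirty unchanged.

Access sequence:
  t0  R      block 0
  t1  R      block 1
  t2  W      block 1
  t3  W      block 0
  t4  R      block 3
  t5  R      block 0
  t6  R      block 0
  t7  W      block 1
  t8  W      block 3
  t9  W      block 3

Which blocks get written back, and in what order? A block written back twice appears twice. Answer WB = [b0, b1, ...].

WB = [1, 1]

0: R B0 -> L0 miss  d=-]
1: R B1 -> L1 miss  d=-]
2: W B1 -> L1 hit  d=D]
3: W B0 -> L0 hit  d=D]
4: R B3 -> L1 miss wb->B1  d=-]
5: R B0 -> L0 hit  d=D]
6: R B0 -> L0 hit  d=D]
7: W B1 -> L1 miss  d=D]
8: W B3 -> L1 miss wb->B1  d=D]
9: W B3 -> L1 hit  d=D]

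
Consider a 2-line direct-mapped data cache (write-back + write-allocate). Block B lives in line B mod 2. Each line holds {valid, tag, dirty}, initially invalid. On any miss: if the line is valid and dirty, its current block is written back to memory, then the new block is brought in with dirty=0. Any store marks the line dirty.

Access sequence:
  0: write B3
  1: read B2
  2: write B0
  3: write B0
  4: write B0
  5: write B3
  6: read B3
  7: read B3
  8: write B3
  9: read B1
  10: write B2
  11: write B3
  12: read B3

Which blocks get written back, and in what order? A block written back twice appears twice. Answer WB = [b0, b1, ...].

0: W B3 → L1 miss [D]
1: R B2 → L0 miss [-]
2: W B0 → L0 miss [D]
3: W B0 → L0 hit [D]
4: W B0 → L0 hit [D]
5: W B3 → L1 hit [D]
6: R B3 → L1 hit [D]
7: R B3 → L1 hit [D]
8: W B3 → L1 hit [D]
9: R B1 → L1 miss wb→B3 [-]
10: W B2 → L0 miss wb→B0 [D]
11: W B3 → L1 miss [D]
12: R B3 → L1 hit [D]

WB = [3, 0]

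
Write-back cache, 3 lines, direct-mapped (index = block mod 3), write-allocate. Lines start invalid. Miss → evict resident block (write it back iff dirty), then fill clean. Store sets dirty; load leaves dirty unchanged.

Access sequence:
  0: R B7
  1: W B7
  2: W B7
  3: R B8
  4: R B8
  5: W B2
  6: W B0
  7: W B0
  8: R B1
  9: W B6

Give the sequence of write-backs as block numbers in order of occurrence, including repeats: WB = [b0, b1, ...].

WB = [7, 0]

  0 | R B7 → L1 miss [-]
  1 | W B7 → L1 hit [D]
  2 | W B7 → L1 hit [D]
  3 | R B8 → L2 miss [-]
  4 | R B8 → L2 hit [-]
  5 | W B2 → L2 miss [D]
  6 | W B0 → L0 miss [D]
  7 | W B0 → L0 hit [D]
  8 | R B1 → L1 miss wb→B7 [-]
  9 | W B6 → L0 miss wb→B0 [D]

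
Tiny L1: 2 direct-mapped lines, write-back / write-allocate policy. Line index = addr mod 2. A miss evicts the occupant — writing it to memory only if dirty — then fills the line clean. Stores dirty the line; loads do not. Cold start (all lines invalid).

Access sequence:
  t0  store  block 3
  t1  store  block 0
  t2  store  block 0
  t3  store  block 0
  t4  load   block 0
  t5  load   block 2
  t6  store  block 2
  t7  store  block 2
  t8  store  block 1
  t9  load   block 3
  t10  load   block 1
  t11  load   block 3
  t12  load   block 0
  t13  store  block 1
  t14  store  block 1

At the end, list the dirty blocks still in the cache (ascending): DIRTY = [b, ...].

DIRTY = [1]

  0 | W B3 → L1 miss [D]
  1 | W B0 → L0 miss [D]
  2 | W B0 → L0 hit [D]
  3 | W B0 → L0 hit [D]
  4 | R B0 → L0 hit [D]
  5 | R B2 → L0 miss wb→B0 [-]
  6 | W B2 → L0 hit [D]
  7 | W B2 → L0 hit [D]
  8 | W B1 → L1 miss wb→B3 [D]
  9 | R B3 → L1 miss wb→B1 [-]
  10 | R B1 → L1 miss [-]
  11 | R B3 → L1 miss [-]
  12 | R B0 → L0 miss wb→B2 [-]
  13 | W B1 → L1 miss [D]
  14 | W B1 → L1 hit [D]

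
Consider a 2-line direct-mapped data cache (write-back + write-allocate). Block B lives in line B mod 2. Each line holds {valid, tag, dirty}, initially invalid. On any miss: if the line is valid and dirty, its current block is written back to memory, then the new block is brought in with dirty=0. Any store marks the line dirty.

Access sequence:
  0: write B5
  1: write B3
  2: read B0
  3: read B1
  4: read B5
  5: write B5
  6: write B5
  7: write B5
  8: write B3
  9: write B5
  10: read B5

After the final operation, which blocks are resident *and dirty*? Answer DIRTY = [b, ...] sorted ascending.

DIRTY = [5]

0: W B5 → L1 miss [D]
1: W B3 → L1 miss wb→B5 [D]
2: R B0 → L0 miss [-]
3: R B1 → L1 miss wb→B3 [-]
4: R B5 → L1 miss [-]
5: W B5 → L1 hit [D]
6: W B5 → L1 hit [D]
7: W B5 → L1 hit [D]
8: W B3 → L1 miss wb→B5 [D]
9: W B5 → L1 miss wb→B3 [D]
10: R B5 → L1 hit [D]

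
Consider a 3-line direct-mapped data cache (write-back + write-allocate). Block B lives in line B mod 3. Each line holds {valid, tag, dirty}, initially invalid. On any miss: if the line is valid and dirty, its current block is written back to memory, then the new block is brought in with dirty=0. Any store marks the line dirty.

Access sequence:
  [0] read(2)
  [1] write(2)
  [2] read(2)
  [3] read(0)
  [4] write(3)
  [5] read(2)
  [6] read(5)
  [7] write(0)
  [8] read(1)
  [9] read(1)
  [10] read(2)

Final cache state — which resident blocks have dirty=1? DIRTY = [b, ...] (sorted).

DIRTY = [0]

0: R B2 -> L2 miss  d=-]
1: W B2 -> L2 hit  d=D]
2: R B2 -> L2 hit  d=D]
3: R B0 -> L0 miss  d=-]
4: W B3 -> L0 miss  d=D]
5: R B2 -> L2 hit  d=D]
6: R B5 -> L2 miss wb->B2  d=-]
7: W B0 -> L0 miss wb->B3  d=D]
8: R B1 -> L1 miss  d=-]
9: R B1 -> L1 hit  d=-]
10: R B2 -> L2 miss  d=-]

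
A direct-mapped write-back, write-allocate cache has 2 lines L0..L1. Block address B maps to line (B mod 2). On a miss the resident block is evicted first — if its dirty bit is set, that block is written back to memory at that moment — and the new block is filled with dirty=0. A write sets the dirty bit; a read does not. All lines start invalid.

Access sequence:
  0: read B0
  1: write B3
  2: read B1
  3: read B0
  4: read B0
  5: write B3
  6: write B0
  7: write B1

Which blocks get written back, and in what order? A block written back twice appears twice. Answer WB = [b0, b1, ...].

WB = [3, 3]

  0 | R B0 → L0 miss [-]
  1 | W B3 → L1 miss [D]
  2 | R B1 → L1 miss wb→B3 [-]
  3 | R B0 → L0 hit [-]
  4 | R B0 → L0 hit [-]
  5 | W B3 → L1 miss [D]
  6 | W B0 → L0 hit [D]
  7 | W B1 → L1 miss wb→B3 [D]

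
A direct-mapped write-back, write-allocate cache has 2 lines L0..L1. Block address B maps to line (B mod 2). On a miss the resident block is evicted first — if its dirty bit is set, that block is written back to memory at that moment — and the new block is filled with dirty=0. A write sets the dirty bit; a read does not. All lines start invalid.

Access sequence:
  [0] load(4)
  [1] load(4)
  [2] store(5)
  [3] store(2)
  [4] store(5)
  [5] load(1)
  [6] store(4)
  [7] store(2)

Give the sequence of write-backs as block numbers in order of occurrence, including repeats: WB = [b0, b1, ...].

WB = [5, 2, 4]

  0 | R B4 → L0 miss [-]
  1 | R B4 → L0 hit [-]
  2 | W B5 → L1 miss [D]
  3 | W B2 → L0 miss [D]
  4 | W B5 → L1 hit [D]
  5 | R B1 → L1 miss wb→B5 [-]
  6 | W B4 → L0 miss wb→B2 [D]
  7 | W B2 → L0 miss wb→B4 [D]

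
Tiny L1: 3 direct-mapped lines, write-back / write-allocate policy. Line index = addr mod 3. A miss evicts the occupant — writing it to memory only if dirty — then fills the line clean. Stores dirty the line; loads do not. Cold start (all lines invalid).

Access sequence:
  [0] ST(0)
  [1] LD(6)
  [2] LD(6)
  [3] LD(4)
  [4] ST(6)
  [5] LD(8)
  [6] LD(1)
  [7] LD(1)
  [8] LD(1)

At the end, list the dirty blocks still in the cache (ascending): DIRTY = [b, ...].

0: W B0 → L0 miss [D]
1: R B6 → L0 miss wb→B0 [-]
2: R B6 → L0 hit [-]
3: R B4 → L1 miss [-]
4: W B6 → L0 hit [D]
5: R B8 → L2 miss [-]
6: R B1 → L1 miss [-]
7: R B1 → L1 hit [-]
8: R B1 → L1 hit [-]

DIRTY = [6]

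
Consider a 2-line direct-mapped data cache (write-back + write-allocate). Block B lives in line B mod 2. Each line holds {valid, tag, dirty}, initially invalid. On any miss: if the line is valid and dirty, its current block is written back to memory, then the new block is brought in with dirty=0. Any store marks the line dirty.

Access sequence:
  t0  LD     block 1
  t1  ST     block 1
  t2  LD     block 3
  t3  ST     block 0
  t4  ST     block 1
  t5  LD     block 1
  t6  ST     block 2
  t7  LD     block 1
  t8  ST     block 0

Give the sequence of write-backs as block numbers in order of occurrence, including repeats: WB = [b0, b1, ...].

0: R B1 -> L1 miss  d=-]
1: W B1 -> L1 hit  d=D]
2: R B3 -> L1 miss wb->B1  d=-]
3: W B0 -> L0 miss  d=D]
4: W B1 -> L1 miss  d=D]
5: R B1 -> L1 hit  d=D]
6: W B2 -> L0 miss wb->B0  d=D]
7: R B1 -> L1 hit  d=D]
8: W B0 -> L0 miss wb->B2  d=D]

WB = [1, 0, 2]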